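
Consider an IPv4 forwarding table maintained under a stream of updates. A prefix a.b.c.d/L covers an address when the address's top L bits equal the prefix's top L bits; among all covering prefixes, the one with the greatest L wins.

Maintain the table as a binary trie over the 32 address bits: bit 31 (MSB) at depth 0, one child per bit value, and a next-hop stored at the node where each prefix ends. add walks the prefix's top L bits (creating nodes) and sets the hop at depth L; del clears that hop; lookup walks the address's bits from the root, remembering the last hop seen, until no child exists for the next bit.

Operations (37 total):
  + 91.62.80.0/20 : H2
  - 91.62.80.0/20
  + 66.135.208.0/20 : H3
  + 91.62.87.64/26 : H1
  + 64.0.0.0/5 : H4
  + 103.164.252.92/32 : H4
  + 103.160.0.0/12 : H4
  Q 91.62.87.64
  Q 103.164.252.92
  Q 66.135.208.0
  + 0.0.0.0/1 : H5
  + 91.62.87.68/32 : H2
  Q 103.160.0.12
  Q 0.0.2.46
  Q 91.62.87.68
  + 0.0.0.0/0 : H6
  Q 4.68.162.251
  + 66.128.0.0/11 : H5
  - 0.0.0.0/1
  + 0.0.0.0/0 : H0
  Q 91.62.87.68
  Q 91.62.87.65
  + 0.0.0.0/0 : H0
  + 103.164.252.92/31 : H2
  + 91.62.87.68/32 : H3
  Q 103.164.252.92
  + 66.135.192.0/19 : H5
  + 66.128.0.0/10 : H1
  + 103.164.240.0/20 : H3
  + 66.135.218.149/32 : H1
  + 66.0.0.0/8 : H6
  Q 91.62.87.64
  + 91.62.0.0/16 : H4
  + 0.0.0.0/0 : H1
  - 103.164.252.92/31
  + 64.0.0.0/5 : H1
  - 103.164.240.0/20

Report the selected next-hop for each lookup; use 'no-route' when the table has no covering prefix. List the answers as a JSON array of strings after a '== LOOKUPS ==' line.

Process each operation:
  add 91.62.80.0/20 -> H2 at depth 20
  - 91.62.80.0/20 clear@20
  add 66.135.208.0/20 -> H3 at depth 20
  add 91.62.87.64/26 -> H1 at depth 26
  add 64.0.0.0/5 -> H4 at depth 5
  add 103.164.252.92/32 -> H4 at depth 32
  add 103.160.0.0/12 -> H4 at depth 12
  Q 91.62.87.64: descend 01011011001111100101011101 ; hops seen [H1] ; pick H1
  Q 103.164.252.92: descend 01100111101001001111110001011100 ; hops seen [H4,H4] ; pick H4
  Q 66.135.208.0: descend 01000010100001111101 ; hops seen [H4,H3] ; pick H3
  add 0.0.0.0/1 -> H5 at depth 1
  add 91.62.87.68/32 -> H2 at depth 32
  Q 103.160.0.12: descend 0110011110100 ; hops seen [H5,H4] ; pick H4
  Q 0.0.2.46: descend 0 ; hops seen [H5] ; pick H5
  Q 91.62.87.68: descend 01011011001111100101011101000100 ; hops seen [H5,H1,H2] ; pick H2
  add 0.0.0.0/0 -> H6 at depth 0
  Q 4.68.162.251: descend 0 ; hops seen [H6,H5] ; pick H5
  add 66.128.0.0/11 -> H5 at depth 11
  - 0.0.0.0/1 clear@1
  add 0.0.0.0/0 -> H0 at depth 0
  Q 91.62.87.68: descend 01011011001111100101011101000100 ; hops seen [H0,H1,H2] ; pick H2
  Q 91.62.87.65: descend 01011011001111100101011101000 ; hops seen [H0,H1] ; pick H1
  add 0.0.0.0/0 -> H0 at depth 0
  add 103.164.252.92/31 -> H2 at depth 31
  add 91.62.87.68/32 -> H3 at depth 32
  Q 103.164.252.92: descend 01100111101001001111110001011100 ; hops seen [H0,H4,H2,H4] ; pick H4
  add 66.135.192.0/19 -> H5 at depth 19
  add 66.128.0.0/10 -> H1 at depth 10
  add 103.164.240.0/20 -> H3 at depth 20
  add 66.135.218.149/32 -> H1 at depth 32
  add 66.0.0.0/8 -> H6 at depth 8
  Q 91.62.87.64: descend 01011011001111100101011101000 ; hops seen [H0,H1] ; pick H1
  add 91.62.0.0/16 -> H4 at depth 16
  add 0.0.0.0/0 -> H1 at depth 0
  - 103.164.252.92/31 clear@31
  add 64.0.0.0/5 -> H1 at depth 5
  - 103.164.240.0/20 clear@20

== LOOKUPS ==
["H1","H4","H3","H4","H5","H2","H5","H2","H1","H4","H1"]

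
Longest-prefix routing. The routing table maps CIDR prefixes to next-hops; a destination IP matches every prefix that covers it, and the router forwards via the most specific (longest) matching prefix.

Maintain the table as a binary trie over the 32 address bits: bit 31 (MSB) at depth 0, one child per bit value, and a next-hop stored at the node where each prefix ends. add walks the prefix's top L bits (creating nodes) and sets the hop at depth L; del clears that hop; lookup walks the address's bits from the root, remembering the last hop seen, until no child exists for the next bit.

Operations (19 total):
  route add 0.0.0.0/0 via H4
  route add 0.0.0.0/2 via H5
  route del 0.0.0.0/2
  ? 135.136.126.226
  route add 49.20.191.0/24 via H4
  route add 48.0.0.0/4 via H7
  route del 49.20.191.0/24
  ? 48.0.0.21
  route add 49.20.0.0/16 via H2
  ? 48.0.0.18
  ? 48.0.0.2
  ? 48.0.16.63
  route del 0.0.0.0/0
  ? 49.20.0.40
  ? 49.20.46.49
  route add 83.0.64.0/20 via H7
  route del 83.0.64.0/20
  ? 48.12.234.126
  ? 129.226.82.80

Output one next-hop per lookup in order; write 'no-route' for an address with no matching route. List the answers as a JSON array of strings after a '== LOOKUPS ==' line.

Process each operation:
  add 0.0.0.0/0 -> H4 at depth 0
  add 0.0.0.0/2 -> H5 at depth 2
  - 0.0.0.0/2 clear@2
  Q 135.136.126.226: descend ε ; hops seen [H4] ; pick H4
  add 49.20.191.0/24 -> H4 at depth 24
  add 48.0.0.0/4 -> H7 at depth 4
  - 49.20.191.0/24 clear@24
  Q 48.0.0.21: descend 0011000 ; hops seen [H4,H7] ; pick H7
  add 49.20.0.0/16 -> H2 at depth 16
  Q 48.0.0.18: descend 0011000 ; hops seen [H4,H7] ; pick H7
  Q 48.0.0.2: descend 0011000 ; hops seen [H4,H7] ; pick H7
  Q 48.0.16.63: descend 0011000 ; hops seen [H4,H7] ; pick H7
  - 0.0.0.0/0 clear@0
  Q 49.20.0.40: descend 0011000100010100 ; hops seen [H7,H2] ; pick H2
  Q 49.20.46.49: descend 0011000100010100 ; hops seen [H7,H2] ; pick H2
  add 83.0.64.0/20 -> H7 at depth 20
  - 83.0.64.0/20 clear@20
  Q 48.12.234.126: descend 0011000 ; hops seen [H7] ; pick H7
  Q 129.226.82.80: descend ε ; hops seen [∅] ; pick no-route

== LOOKUPS ==
["H4","H7","H7","H7","H7","H2","H2","H7","no-route"]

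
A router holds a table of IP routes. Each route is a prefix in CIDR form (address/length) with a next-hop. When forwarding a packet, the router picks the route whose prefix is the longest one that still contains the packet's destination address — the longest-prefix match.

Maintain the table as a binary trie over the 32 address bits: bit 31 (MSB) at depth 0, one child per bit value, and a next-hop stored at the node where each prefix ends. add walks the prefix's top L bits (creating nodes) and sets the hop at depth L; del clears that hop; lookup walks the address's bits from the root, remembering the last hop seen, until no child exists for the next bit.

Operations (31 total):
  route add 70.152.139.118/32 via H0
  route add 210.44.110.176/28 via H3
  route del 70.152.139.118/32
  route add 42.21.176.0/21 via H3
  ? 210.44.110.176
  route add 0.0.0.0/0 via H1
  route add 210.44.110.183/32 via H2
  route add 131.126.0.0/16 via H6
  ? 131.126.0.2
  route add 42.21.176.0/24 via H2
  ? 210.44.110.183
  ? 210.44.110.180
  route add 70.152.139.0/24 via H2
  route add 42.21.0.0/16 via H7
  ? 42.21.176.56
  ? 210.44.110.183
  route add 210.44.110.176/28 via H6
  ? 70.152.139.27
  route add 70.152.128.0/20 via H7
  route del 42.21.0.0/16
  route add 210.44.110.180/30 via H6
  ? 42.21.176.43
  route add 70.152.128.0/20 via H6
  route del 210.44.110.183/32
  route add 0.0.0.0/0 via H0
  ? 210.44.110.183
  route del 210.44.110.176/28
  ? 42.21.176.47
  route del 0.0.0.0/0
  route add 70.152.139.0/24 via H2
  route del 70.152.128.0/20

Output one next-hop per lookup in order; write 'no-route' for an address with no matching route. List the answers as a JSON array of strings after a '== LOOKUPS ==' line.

Apply in order:
  + 70.152.139.118/32 (H0) depth=32
  + 210.44.110.176/28 (H3) depth=28
  del 70.152.139.118/32 (clear depth 32)
  + 42.21.176.0/21 (H3) depth=21
  Q 210.44.110.176: descend 1101001000101100011011101011 ; hops seen [H3] ; pick H3
  + 0.0.0.0/0 (H1) depth=0
  + 210.44.110.183/32 (H2) depth=32
  + 131.126.0.0/16 (H6) depth=16
  Q 131.126.0.2: descend 1000001101111110 ; hops seen [H1,H6] ; pick H6
  + 42.21.176.0/24 (H2) depth=24
  Q 210.44.110.183: descend 11010010001011000110111010110111 ; hops seen [H1,H3,H2] ; pick H2
  Q 210.44.110.180: descend 110100100010110001101110101101 ; hops seen [H1,H3] ; pick H3
  + 70.152.139.0/24 (H2) depth=24
  + 42.21.0.0/16 (H7) depth=16
  Q 42.21.176.56: descend 001010100001010110110000 ; hops seen [H1,H7,H3,H2] ; pick H2
  Q 210.44.110.183: descend 11010010001011000110111010110111 ; hops seen [H1,H3,H2] ; pick H2
  + 210.44.110.176/28 (H6) depth=28
  Q 70.152.139.27: descend 0100011010011000100010110 ; hops seen [H1,H2] ; pick H2
  + 70.152.128.0/20 (H7) depth=20
  del 42.21.0.0/16 (clear depth 16)
  + 210.44.110.180/30 (H6) depth=30
  Q 42.21.176.43: descend 001010100001010110110000 ; hops seen [H1,H3,H2] ; pick H2
  + 70.152.128.0/20 (H6) depth=20
  del 210.44.110.183/32 (clear depth 32)
  + 0.0.0.0/0 (H0) depth=0
  Q 210.44.110.183: descend 11010010001011000110111010110111 ; hops seen [H0,H6,H6] ; pick H6
  del 210.44.110.176/28 (clear depth 28)
  Q 42.21.176.47: descend 001010100001010110110000 ; hops seen [H0,H3,H2] ; pick H2
  del 0.0.0.0/0 (clear depth 0)
  + 70.152.139.0/24 (H2) depth=24
  del 70.152.128.0/20 (clear depth 20)

== LOOKUPS ==
["H3","H6","H2","H3","H2","H2","H2","H2","H6","H2"]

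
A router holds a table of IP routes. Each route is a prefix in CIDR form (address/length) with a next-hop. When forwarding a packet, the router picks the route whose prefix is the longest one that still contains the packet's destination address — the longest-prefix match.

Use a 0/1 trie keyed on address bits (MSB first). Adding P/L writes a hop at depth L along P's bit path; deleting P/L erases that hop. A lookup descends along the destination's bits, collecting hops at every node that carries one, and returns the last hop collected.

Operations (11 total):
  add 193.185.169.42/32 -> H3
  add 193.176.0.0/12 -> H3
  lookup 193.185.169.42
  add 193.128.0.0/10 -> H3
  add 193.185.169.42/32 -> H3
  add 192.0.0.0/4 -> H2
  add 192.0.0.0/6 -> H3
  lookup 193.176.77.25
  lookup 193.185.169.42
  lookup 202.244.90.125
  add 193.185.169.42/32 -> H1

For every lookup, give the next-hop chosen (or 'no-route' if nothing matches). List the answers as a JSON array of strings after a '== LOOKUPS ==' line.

Trace:
  add 193.185.169.42/32 -> H3 at depth 32
  add 193.176.0.0/12 -> H3 at depth 12
  lookup 193.185.169.42: bits 11000001101110011010100100101010 walk d0:-→d1:-→d2:-→d3:-→d4:-→d5:-→d6:-→d7:-→d8:-→d9:-→d10:-→d11:-→d12:H3→d13:-→d14:-→d15:-→d16:-→d17:-→d18:-→d19:-→d20:-→d21:-→d22:-→d23:-→d24:-→d25:-→d26:-→d27:-→d28:-→d29:-→d30:-→d31:-→d32:H3 -> H3
  add 193.128.0.0/10 -> H3 at depth 10
  add 193.185.169.42/32 -> H3 at depth 32
  add 192.0.0.0/4 -> H2 at depth 4
  add 192.0.0.0/6 -> H3 at depth 6
  lookup 193.176.77.25: bits 110000011011 walk d0:-→d1:-→d2:-→d3:-→d4:H2→d5:-→d6:H3→d7:-→d8:-→d9:-→d10:H3→d11:-→d12:H3 -> H3
  lookup 193.185.169.42: bits 11000001101110011010100100101010 walk d0:-→d1:-→d2:-→d3:-→d4:H2→d5:-→d6:H3→d7:-→d8:-→d9:-→d10:H3→d11:-→d12:H3→d13:-→d14:-→d15:-→d16:-→d17:-→d18:-→d19:-→d20:-→d21:-→d22:-→d23:-→d24:-→d25:-→d26:-→d27:-→d28:-→d29:-→d30:-→d31:-→d32:H3 -> H3
  lookup 202.244.90.125: bits 1100 walk d0:-→d1:-→d2:-→d3:-→d4:H2 -> H2
  add 193.185.169.42/32 -> H1 at depth 32

== LOOKUPS ==
["H3","H3","H3","H2"]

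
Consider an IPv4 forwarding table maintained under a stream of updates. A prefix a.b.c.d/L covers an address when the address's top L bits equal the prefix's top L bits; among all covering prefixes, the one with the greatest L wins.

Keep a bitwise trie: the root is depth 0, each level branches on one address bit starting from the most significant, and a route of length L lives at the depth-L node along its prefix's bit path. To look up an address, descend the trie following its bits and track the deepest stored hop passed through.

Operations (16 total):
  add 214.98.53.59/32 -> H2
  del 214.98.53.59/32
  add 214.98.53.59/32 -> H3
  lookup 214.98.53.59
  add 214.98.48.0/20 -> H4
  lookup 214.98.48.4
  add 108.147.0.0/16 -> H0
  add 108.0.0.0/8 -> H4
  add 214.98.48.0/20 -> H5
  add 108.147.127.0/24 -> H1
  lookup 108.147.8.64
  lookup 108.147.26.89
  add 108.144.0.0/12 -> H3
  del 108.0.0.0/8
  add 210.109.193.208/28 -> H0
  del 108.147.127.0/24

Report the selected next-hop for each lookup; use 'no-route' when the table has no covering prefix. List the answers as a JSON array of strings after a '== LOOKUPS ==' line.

Apply in order:
  + 214.98.53.59/32 (H2) depth=32
  del 214.98.53.59/32 (clear depth 32)
  + 214.98.53.59/32 (H3) depth=32
  ? 214.98.53.59  path d0:-→d1:-→d2:-→d3:-→d4:-→d5:-→d6:-→d7:-→d8:-→d9:-→d10:-→d11:-→d12:-→d13:-→d14:-→d15:-→d16:-→d17:-→d18:-→d19:-→d20:-→d21:-→d22:-→d23:-→d24:-→d25:-→d26:-→d27:-→d28:-→d29:-→d30:-→d31:-→d32:H3  best=H3
  + 214.98.48.0/20 (H4) depth=20
  ? 214.98.48.4  path d0:-→d1:-→d2:-→d3:-→d4:-→d5:-→d6:-→d7:-→d8:-→d9:-→d10:-→d11:-→d12:-→d13:-→d14:-→d15:-→d16:-→d17:-→d18:-→d19:-→d20:H4→d21:-  best=H4
  + 108.147.0.0/16 (H0) depth=16
  + 108.0.0.0/8 (H4) depth=8
  + 214.98.48.0/20 (H5) depth=20
  + 108.147.127.0/24 (H1) depth=24
  ? 108.147.8.64  path d0:-→d1:-→d2:-→d3:-→d4:-→d5:-→d6:-→d7:-→d8:H4→d9:-→d10:-→d11:-→d12:-→d13:-→d14:-→d15:-→d16:H0→d17:-  best=H0
  ? 108.147.26.89  path d0:-→d1:-→d2:-→d3:-→d4:-→d5:-→d6:-→d7:-→d8:H4→d9:-→d10:-→d11:-→d12:-→d13:-→d14:-→d15:-→d16:H0→d17:-  best=H0
  + 108.144.0.0/12 (H3) depth=12
  del 108.0.0.0/8 (clear depth 8)
  + 210.109.193.208/28 (H0) depth=28
  del 108.147.127.0/24 (clear depth 24)

== LOOKUPS ==
["H3","H4","H0","H0"]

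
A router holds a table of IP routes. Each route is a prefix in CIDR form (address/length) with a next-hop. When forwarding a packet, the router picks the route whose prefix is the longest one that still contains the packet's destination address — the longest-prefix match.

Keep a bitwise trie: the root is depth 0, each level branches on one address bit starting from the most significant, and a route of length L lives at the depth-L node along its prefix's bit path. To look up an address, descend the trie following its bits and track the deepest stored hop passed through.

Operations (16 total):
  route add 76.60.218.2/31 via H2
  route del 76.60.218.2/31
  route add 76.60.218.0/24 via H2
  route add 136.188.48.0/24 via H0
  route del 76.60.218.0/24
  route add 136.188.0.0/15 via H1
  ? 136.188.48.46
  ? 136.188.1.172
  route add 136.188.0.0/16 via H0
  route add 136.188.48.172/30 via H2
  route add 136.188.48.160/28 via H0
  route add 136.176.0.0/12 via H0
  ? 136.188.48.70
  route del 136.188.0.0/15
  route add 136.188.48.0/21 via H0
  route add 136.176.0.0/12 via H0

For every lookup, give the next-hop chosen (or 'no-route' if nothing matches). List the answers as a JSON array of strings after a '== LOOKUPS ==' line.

Process each operation:
  + 76.60.218.2/31 (H2) depth=31
  - 76.60.218.2/31 clear@31
  + 76.60.218.0/24 (H2) depth=24
  + 136.188.48.0/24 (H0) depth=24
  - 76.60.218.0/24 clear@24
  + 136.188.0.0/15 (H1) depth=15
  lookup 136.188.48.46: bits 100010001011110000110000 walk d0:-→d1:-→d2:-→d3:-→d4:-→d5:-→d6:-→d7:-→d8:-→d9:-→d10:-→d11:-→d12:-→d13:-→d14:-→d15:H1→d16:-→d17:-→d18:-→d19:-→d20:-→d21:-→d22:-→d23:-→d24:H0 -> H0
  lookup 136.188.1.172: bits 100010001011110000 walk d0:-→d1:-→d2:-→d3:-→d4:-→d5:-→d6:-→d7:-→d8:-→d9:-→d10:-→d11:-→d12:-→d13:-→d14:-→d15:H1→d16:-→d17:-→d18:- -> H1
  + 136.188.0.0/16 (H0) depth=16
  + 136.188.48.172/30 (H2) depth=30
  + 136.188.48.160/28 (H0) depth=28
  + 136.176.0.0/12 (H0) depth=12
  lookup 136.188.48.70: bits 100010001011110000110000 walk d0:-→d1:-→d2:-→d3:-→d4:-→d5:-→d6:-→d7:-→d8:-→d9:-→d10:-→d11:-→d12:H0→d13:-→d14:-→d15:H1→d16:H0→d17:-→d18:-→d19:-→d20:-→d21:-→d22:-→d23:-→d24:H0 -> H0
  - 136.188.0.0/15 clear@15
  + 136.188.48.0/21 (H0) depth=21
  + 136.176.0.0/12 (H0) depth=12

== LOOKUPS ==
["H0","H1","H0"]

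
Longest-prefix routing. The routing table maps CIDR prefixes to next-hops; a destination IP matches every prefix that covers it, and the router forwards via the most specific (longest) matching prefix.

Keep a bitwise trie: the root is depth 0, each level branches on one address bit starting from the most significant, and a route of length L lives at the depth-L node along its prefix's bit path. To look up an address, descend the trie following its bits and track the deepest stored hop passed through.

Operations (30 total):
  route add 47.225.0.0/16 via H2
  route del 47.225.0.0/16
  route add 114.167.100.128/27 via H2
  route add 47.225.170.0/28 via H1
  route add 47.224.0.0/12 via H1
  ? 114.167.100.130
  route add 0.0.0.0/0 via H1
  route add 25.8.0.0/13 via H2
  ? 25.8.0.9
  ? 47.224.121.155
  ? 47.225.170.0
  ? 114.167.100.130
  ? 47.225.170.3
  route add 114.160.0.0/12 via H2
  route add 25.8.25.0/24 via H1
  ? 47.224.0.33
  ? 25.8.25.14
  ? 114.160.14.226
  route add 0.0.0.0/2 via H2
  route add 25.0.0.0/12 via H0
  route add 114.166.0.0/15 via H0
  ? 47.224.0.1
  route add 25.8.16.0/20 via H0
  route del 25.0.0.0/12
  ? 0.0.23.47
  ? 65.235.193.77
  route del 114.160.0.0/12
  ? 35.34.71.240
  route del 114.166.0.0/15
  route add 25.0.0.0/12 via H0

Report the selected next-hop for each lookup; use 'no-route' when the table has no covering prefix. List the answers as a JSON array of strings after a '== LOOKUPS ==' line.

Apply in order:
  + 47.225.0.0/16 (H2) depth=16
  del 47.225.0.0/16 (clear depth 16)
  + 114.167.100.128/27 (H2) depth=27
  + 47.225.170.0/28 (H1) depth=28
  + 47.224.0.0/12 (H1) depth=12
  ? 114.167.100.130  path d0:-→d1:-→d2:-→d3:-→d4:-→d5:-→d6:-→d7:-→d8:-→d9:-→d10:-→d11:-→d12:-→d13:-→d14:-→d15:-→d16:-→d17:-→d18:-→d19:-→d20:-→d21:-→d22:-→d23:-→d24:-→d25:-→d26:-→d27:H2  best=H2
  + 0.0.0.0/0 (H1) depth=0
  + 25.8.0.0/13 (H2) depth=13
  ? 25.8.0.9  path d0:H1→d1:-→d2:-→d3:-→d4:-→d5:-→d6:-→d7:-→d8:-→d9:-→d10:-→d11:-→d12:-→d13:H2  best=H2
  ? 47.224.121.155  path d0:H1→d1:-→d2:-→d3:-→d4:-→d5:-→d6:-→d7:-→d8:-→d9:-→d10:-→d11:-→d12:H1→d13:-→d14:-→d15:-  best=H1
  ? 47.225.170.0  path d0:H1→d1:-→d2:-→d3:-→d4:-→d5:-→d6:-→d7:-→d8:-→d9:-→d10:-→d11:-→d12:H1→d13:-→d14:-→d15:-→d16:-→d17:-→d18:-→d19:-→d20:-→d21:-→d22:-→d23:-→d24:-→d25:-→d26:-→d27:-→d28:H1  best=H1
  ? 114.167.100.130  path d0:H1→d1:-→d2:-→d3:-→d4:-→d5:-→d6:-→d7:-→d8:-→d9:-→d10:-→d11:-→d12:-→d13:-→d14:-→d15:-→d16:-→d17:-→d18:-→d19:-→d20:-→d21:-→d22:-→d23:-→d24:-→d25:-→d26:-→d27:H2  best=H2
  ? 47.225.170.3  path d0:H1→d1:-→d2:-→d3:-→d4:-→d5:-→d6:-→d7:-→d8:-→d9:-→d10:-→d11:-→d12:H1→d13:-→d14:-→d15:-→d16:-→d17:-→d18:-→d19:-→d20:-→d21:-→d22:-→d23:-→d24:-→d25:-→d26:-→d27:-→d28:H1  best=H1
  + 114.160.0.0/12 (H2) depth=12
  + 25.8.25.0/24 (H1) depth=24
  ? 47.224.0.33  path d0:H1→d1:-→d2:-→d3:-→d4:-→d5:-→d6:-→d7:-→d8:-→d9:-→d10:-→d11:-→d12:H1→d13:-→d14:-→d15:-  best=H1
  ? 25.8.25.14  path d0:H1→d1:-→d2:-→d3:-→d4:-→d5:-→d6:-→d7:-→d8:-→d9:-→d10:-→d11:-→d12:-→d13:H2→d14:-→d15:-→d16:-→d17:-→d18:-→d19:-→d20:-→d21:-→d22:-→d23:-→d24:H1  best=H1
  ? 114.160.14.226  path d0:H1→d1:-→d2:-→d3:-→d4:-→d5:-→d6:-→d7:-→d8:-→d9:-→d10:-→d11:-→d12:H2→d13:-  best=H2
  + 0.0.0.0/2 (H2) depth=2
  + 25.0.0.0/12 (H0) depth=12
  + 114.166.0.0/15 (H0) depth=15
  ? 47.224.0.1  path d0:H1→d1:-→d2:H2→d3:-→d4:-→d5:-→d6:-→d7:-→d8:-→d9:-→d10:-→d11:-→d12:H1→d13:-→d14:-→d15:-  best=H1
  + 25.8.16.0/20 (H0) depth=20
  del 25.0.0.0/12 (clear depth 12)
  ? 0.0.23.47  path d0:H1→d1:-→d2:H2→d3:-  best=H2
  ? 65.235.193.77  path d0:H1→d1:-→d2:-  best=H1
  del 114.160.0.0/12 (clear depth 12)
  ? 35.34.71.240  path d0:H1→d1:-→d2:H2→d3:-→d4:-  best=H2
  del 114.166.0.0/15 (clear depth 15)
  + 25.0.0.0/12 (H0) depth=12

== LOOKUPS ==
["H2","H2","H1","H1","H2","H1","H1","H1","H2","H1","H2","H1","H2"]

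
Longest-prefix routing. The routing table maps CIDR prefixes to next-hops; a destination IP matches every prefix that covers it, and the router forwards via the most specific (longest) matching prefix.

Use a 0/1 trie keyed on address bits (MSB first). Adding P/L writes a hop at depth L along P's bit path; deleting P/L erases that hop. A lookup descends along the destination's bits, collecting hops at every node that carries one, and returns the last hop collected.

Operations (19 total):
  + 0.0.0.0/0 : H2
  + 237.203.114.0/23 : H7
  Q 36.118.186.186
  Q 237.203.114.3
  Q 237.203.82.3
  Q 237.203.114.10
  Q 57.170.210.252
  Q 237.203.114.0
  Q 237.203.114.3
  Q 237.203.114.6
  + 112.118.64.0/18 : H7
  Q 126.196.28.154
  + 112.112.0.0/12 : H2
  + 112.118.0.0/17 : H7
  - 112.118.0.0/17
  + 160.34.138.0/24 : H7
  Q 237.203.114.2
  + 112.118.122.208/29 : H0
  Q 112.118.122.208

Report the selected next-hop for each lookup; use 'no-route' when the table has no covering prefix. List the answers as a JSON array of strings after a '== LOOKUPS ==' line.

Process each operation:
  + 0.0.0.0/0 (H2) depth=0
  + 237.203.114.0/23 (H7) depth=23
  ? 36.118.186.186  path d0:H2  best=H2
  ? 237.203.114.3  path d0:H2→d1:-→d2:-→d3:-→d4:-→d5:-→d6:-→d7:-→d8:-→d9:-→d10:-→d11:-→d12:-→d13:-→d14:-→d15:-→d16:-→d17:-→d18:-→d19:-→d20:-→d21:-→d22:-→d23:H7  best=H7
  ? 237.203.82.3  path d0:H2→d1:-→d2:-→d3:-→d4:-→d5:-→d6:-→d7:-→d8:-→d9:-→d10:-→d11:-→d12:-→d13:-→d14:-→d15:-→d16:-→d17:-→d18:-  best=H2
  ? 237.203.114.10  path d0:H2→d1:-→d2:-→d3:-→d4:-→d5:-→d6:-→d7:-→d8:-→d9:-→d10:-→d11:-→d12:-→d13:-→d14:-→d15:-→d16:-→d17:-→d18:-→d19:-→d20:-→d21:-→d22:-→d23:H7  best=H7
  ? 57.170.210.252  path d0:H2  best=H2
  ? 237.203.114.0  path d0:H2→d1:-→d2:-→d3:-→d4:-→d5:-→d6:-→d7:-→d8:-→d9:-→d10:-→d11:-→d12:-→d13:-→d14:-→d15:-→d16:-→d17:-→d18:-→d19:-→d20:-→d21:-→d22:-→d23:H7  best=H7
  ? 237.203.114.3  path d0:H2→d1:-→d2:-→d3:-→d4:-→d5:-→d6:-→d7:-→d8:-→d9:-→d10:-→d11:-→d12:-→d13:-→d14:-→d15:-→d16:-→d17:-→d18:-→d19:-→d20:-→d21:-→d22:-→d23:H7  best=H7
  ? 237.203.114.6  path d0:H2→d1:-→d2:-→d3:-→d4:-→d5:-→d6:-→d7:-→d8:-→d9:-→d10:-→d11:-→d12:-→d13:-→d14:-→d15:-→d16:-→d17:-→d18:-→d19:-→d20:-→d21:-→d22:-→d23:H7  best=H7
  + 112.118.64.0/18 (H7) depth=18
  ? 126.196.28.154  path d0:H2→d1:-→d2:-→d3:-→d4:-  best=H2
  + 112.112.0.0/12 (H2) depth=12
  + 112.118.0.0/17 (H7) depth=17
  del 112.118.0.0/17 (clear depth 17)
  + 160.34.138.0/24 (H7) depth=24
  ? 237.203.114.2  path d0:H2→d1:-→d2:-→d3:-→d4:-→d5:-→d6:-→d7:-→d8:-→d9:-→d10:-→d11:-→d12:-→d13:-→d14:-→d15:-→d16:-→d17:-→d18:-→d19:-→d20:-→d21:-→d22:-→d23:H7  best=H7
  + 112.118.122.208/29 (H0) depth=29
  ? 112.118.122.208  path d0:H2→d1:-→d2:-→d3:-→d4:-→d5:-→d6:-→d7:-→d8:-→d9:-→d10:-→d11:-→d12:H2→d13:-→d14:-→d15:-→d16:-→d17:-→d18:H7→d19:-→d20:-→d21:-→d22:-→d23:-→d24:-→d25:-→d26:-→d27:-→d28:-→d29:H0  best=H0

== LOOKUPS ==
["H2","H7","H2","H7","H2","H7","H7","H7","H2","H7","H0"]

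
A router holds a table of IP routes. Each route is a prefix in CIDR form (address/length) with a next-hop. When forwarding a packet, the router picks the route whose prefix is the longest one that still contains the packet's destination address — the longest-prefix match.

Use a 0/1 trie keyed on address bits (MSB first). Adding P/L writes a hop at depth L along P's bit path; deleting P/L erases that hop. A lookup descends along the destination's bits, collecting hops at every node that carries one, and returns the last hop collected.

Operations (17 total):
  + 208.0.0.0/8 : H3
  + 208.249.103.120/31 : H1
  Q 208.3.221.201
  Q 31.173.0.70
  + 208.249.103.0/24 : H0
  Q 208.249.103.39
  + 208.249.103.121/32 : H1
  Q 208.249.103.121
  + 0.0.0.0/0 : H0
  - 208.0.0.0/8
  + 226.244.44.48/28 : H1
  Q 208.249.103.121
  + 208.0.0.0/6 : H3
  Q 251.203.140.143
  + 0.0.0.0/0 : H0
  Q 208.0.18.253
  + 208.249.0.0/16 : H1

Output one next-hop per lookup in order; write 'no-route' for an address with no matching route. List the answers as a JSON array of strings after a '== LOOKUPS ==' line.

Trace:
  + 208.0.0.0/8 (H3) depth=8
  + 208.249.103.120/31 (H1) depth=31
  ? 208.3.221.201  path d0:-→d1:-→d2:-→d3:-→d4:-→d5:-→d6:-→d7:-→d8:H3  best=H3
  ? 31.173.0.70  path d0:-  best=no-route
  + 208.249.103.0/24 (H0) depth=24
  ? 208.249.103.39  path d0:-→d1:-→d2:-→d3:-→d4:-→d5:-→d6:-→d7:-→d8:H3→d9:-→d10:-→d11:-→d12:-→d13:-→d14:-→d15:-→d16:-→d17:-→d18:-→d19:-→d20:-→d21:-→d22:-→d23:-→d24:H0→d25:-  best=H0
  + 208.249.103.121/32 (H1) depth=32
  ? 208.249.103.121  path d0:-→d1:-→d2:-→d3:-→d4:-→d5:-→d6:-→d7:-→d8:H3→d9:-→d10:-→d11:-→d12:-→d13:-→d14:-→d15:-→d16:-→d17:-→d18:-→d19:-→d20:-→d21:-→d22:-→d23:-→d24:H0→d25:-→d26:-→d27:-→d28:-→d29:-→d30:-→d31:H1→d32:H1  best=H1
  + 0.0.0.0/0 (H0) depth=0
  del 208.0.0.0/8 (clear depth 8)
  + 226.244.44.48/28 (H1) depth=28
  ? 208.249.103.121  path d0:H0→d1:-→d2:-→d3:-→d4:-→d5:-→d6:-→d7:-→d8:-→d9:-→d10:-→d11:-→d12:-→d13:-→d14:-→d15:-→d16:-→d17:-→d18:-→d19:-→d20:-→d21:-→d22:-→d23:-→d24:H0→d25:-→d26:-→d27:-→d28:-→d29:-→d30:-→d31:H1→d32:H1  best=H1
  + 208.0.0.0/6 (H3) depth=6
  ? 251.203.140.143  path d0:H0→d1:-→d2:-→d3:-  best=H0
  + 0.0.0.0/0 (H0) depth=0
  ? 208.0.18.253  path d0:H0→d1:-→d2:-→d3:-→d4:-→d5:-→d6:H3→d7:-→d8:-  best=H3
  + 208.249.0.0/16 (H1) depth=16

== LOOKUPS ==
["H3","no-route","H0","H1","H1","H0","H3"]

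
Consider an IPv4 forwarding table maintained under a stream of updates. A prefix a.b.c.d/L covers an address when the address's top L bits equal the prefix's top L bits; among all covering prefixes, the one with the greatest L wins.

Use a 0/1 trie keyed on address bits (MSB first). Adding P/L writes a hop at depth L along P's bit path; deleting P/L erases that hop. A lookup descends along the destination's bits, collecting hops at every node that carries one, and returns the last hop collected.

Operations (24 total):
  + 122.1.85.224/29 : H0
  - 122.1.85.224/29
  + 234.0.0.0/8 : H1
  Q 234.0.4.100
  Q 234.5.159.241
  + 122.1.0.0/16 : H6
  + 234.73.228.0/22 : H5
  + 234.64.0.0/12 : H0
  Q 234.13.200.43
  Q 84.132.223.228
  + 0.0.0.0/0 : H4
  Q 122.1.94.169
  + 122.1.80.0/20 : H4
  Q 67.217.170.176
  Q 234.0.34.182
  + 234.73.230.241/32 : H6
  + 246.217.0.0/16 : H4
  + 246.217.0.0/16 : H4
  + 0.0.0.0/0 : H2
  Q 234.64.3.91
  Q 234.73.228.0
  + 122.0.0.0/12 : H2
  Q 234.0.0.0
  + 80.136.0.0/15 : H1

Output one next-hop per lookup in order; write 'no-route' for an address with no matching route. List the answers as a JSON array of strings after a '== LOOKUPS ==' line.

Process each operation:
  add 122.1.85.224/29 -> H0 at depth 29
  del 122.1.85.224/29 (clear depth 29)
  add 234.0.0.0/8 -> H1 at depth 8
  lookup 234.0.4.100: bits 11101010 walk d0:-→d1:-→d2:-→d3:-→d4:-→d5:-→d6:-→d7:-→d8:H1 -> H1
  lookup 234.5.159.241: bits 11101010 walk d0:-→d1:-→d2:-→d3:-→d4:-→d5:-→d6:-→d7:-→d8:H1 -> H1
  add 122.1.0.0/16 -> H6 at depth 16
  add 234.73.228.0/22 -> H5 at depth 22
  add 234.64.0.0/12 -> H0 at depth 12
  lookup 234.13.200.43: bits 111010100 walk d0:-→d1:-→d2:-→d3:-→d4:-→d5:-→d6:-→d7:-→d8:H1→d9:- -> H1
  lookup 84.132.223.228: bits 01 walk d0:-→d1:-→d2:- -> no-route
  add 0.0.0.0/0 -> H4 at depth 0
  lookup 122.1.94.169: bits 01111010000000010101 walk d0:H4→d1:-→d2:-→d3:-→d4:-→d5:-→d6:-→d7:-→d8:-→d9:-→d10:-→d11:-→d12:-→d13:-→d14:-→d15:-→d16:H6→d17:-→d18:-→d19:-→d20:- -> H6
  add 122.1.80.0/20 -> H4 at depth 20
  lookup 67.217.170.176: bits 01 walk d0:H4→d1:-→d2:- -> H4
  lookup 234.0.34.182: bits 111010100 walk d0:H4→d1:-→d2:-→d3:-→d4:-→d5:-→d6:-→d7:-→d8:H1→d9:- -> H1
  add 234.73.230.241/32 -> H6 at depth 32
  add 246.217.0.0/16 -> H4 at depth 16
  add 246.217.0.0/16 -> H4 at depth 16
  add 0.0.0.0/0 -> H2 at depth 0
  lookup 234.64.3.91: bits 111010100100 walk d0:H2→d1:-→d2:-→d3:-→d4:-→d5:-→d6:-→d7:-→d8:H1→d9:-→d10:-→d11:-→d12:H0 -> H0
  lookup 234.73.228.0: bits 1110101001001001111001 walk d0:H2→d1:-→d2:-→d3:-→d4:-→d5:-→d6:-→d7:-→d8:H1→d9:-→d10:-→d11:-→d12:H0→d13:-→d14:-→d15:-→d16:-→d17:-→d18:-→d19:-→d20:-→d21:-→d22:H5 -> H5
  add 122.0.0.0/12 -> H2 at depth 12
  lookup 234.0.0.0: bits 111010100 walk d0:H2→d1:-→d2:-→d3:-→d4:-→d5:-→d6:-→d7:-→d8:H1→d9:- -> H1
  add 80.136.0.0/15 -> H1 at depth 15

== LOOKUPS ==
["H1","H1","H1","no-route","H6","H4","H1","H0","H5","H1"]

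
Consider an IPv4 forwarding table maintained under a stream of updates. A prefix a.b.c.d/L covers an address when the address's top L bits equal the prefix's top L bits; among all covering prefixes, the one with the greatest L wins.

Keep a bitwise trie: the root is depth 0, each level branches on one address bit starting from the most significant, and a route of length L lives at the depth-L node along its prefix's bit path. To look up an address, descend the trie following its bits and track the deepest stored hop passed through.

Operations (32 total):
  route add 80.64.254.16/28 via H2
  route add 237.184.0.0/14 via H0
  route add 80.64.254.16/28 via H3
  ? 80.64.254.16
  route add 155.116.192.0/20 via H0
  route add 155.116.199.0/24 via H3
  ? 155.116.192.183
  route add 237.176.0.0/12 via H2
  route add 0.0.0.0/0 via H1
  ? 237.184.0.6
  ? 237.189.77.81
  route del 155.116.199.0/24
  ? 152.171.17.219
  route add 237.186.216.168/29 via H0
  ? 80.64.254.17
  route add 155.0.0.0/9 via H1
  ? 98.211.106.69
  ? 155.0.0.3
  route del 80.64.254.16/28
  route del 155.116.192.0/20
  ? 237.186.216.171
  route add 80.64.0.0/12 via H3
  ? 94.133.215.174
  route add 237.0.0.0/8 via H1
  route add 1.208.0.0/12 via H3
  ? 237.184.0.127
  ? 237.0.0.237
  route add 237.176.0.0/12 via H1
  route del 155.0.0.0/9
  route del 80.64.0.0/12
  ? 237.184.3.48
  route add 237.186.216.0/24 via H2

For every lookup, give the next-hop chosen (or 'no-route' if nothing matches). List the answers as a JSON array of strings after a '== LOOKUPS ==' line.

Trace:
  add 80.64.254.16/28 -> H2 at depth 28
  add 237.184.0.0/14 -> H0 at depth 14
  add 80.64.254.16/28 -> H3 at depth 28
  lookup 80.64.254.16: bits 0101000001000000111111100001 walk d0:-→d1:-→d2:-→d3:-→d4:-→d5:-→d6:-→d7:-→d8:-→d9:-→d10:-→d11:-→d12:-→d13:-→d14:-→d15:-→d16:-→d17:-→d18:-→d19:-→d20:-→d21:-→d22:-→d23:-→d24:-→d25:-→d26:-→d27:-→d28:H3 -> H3
  add 155.116.192.0/20 -> H0 at depth 20
  add 155.116.199.0/24 -> H3 at depth 24
  lookup 155.116.192.183: bits 100110110111010011000 walk d0:-→d1:-→d2:-→d3:-→d4:-→d5:-→d6:-→d7:-→d8:-→d9:-→d10:-→d11:-→d12:-→d13:-→d14:-→d15:-→d16:-→d17:-→d18:-→d19:-→d20:H0→d21:- -> H0
  add 237.176.0.0/12 -> H2 at depth 12
  add 0.0.0.0/0 -> H1 at depth 0
  lookup 237.184.0.6: bits 11101101101110 walk d0:H1→d1:-→d2:-→d3:-→d4:-→d5:-→d6:-→d7:-→d8:-→d9:-→d10:-→d11:-→d12:H2→d13:-→d14:H0 -> H0
  lookup 237.189.77.81: bits 1110110110111 walk d0:H1→d1:-→d2:-→d3:-→d4:-→d5:-→d6:-→d7:-→d8:-→d9:-→d10:-→d11:-→d12:H2→d13:- -> H2
  - 155.116.199.0/24 clear@24
  lookup 152.171.17.219: bits 100110 walk d0:H1→d1:-→d2:-→d3:-→d4:-→d5:-→d6:- -> H1
  add 237.186.216.168/29 -> H0 at depth 29
  lookup 80.64.254.17: bits 0101000001000000111111100001 walk d0:H1→d1:-→d2:-→d3:-→d4:-→d5:-→d6:-→d7:-→d8:-→d9:-→d10:-→d11:-→d12:-→d13:-→d14:-→d15:-→d16:-→d17:-→d18:-→d19:-→d20:-→d21:-→d22:-→d23:-→d24:-→d25:-→d26:-→d27:-→d28:H3 -> H3
  add 155.0.0.0/9 -> H1 at depth 9
  lookup 98.211.106.69: bits 01 walk d0:H1→d1:-→d2:- -> H1
  lookup 155.0.0.3: bits 100110110 walk d0:H1→d1:-→d2:-→d3:-→d4:-→d5:-→d6:-→d7:-→d8:-→d9:H1 -> H1
  - 80.64.254.16/28 clear@28
  - 155.116.192.0/20 clear@20
  lookup 237.186.216.171: bits 11101101101110101101100010101 walk d0:H1→d1:-→d2:-→d3:-→d4:-→d5:-→d6:-→d7:-→d8:-→d9:-→d10:-→d11:-→d12:H2→d13:-→d14:H0→d15:-→d16:-→d17:-→d18:-→d19:-→d20:-→d21:-→d22:-→d23:-→d24:-→d25:-→d26:-→d27:-→d28:-→d29:H0 -> H0
  add 80.64.0.0/12 -> H3 at depth 12
  lookup 94.133.215.174: bits 0101 walk d0:H1→d1:-→d2:-→d3:-→d4:- -> H1
  add 237.0.0.0/8 -> H1 at depth 8
  add 1.208.0.0/12 -> H3 at depth 12
  lookup 237.184.0.127: bits 11101101101110 walk d0:H1→d1:-→d2:-→d3:-→d4:-→d5:-→d6:-→d7:-→d8:H1→d9:-→d10:-→d11:-→d12:H2→d13:-→d14:H0 -> H0
  lookup 237.0.0.237: bits 11101101 walk d0:H1→d1:-→d2:-→d3:-→d4:-→d5:-→d6:-→d7:-→d8:H1 -> H1
  add 237.176.0.0/12 -> H1 at depth 12
  - 155.0.0.0/9 clear@9
  - 80.64.0.0/12 clear@12
  lookup 237.184.3.48: bits 11101101101110 walk d0:H1→d1:-→d2:-→d3:-→d4:-→d5:-→d6:-→d7:-→d8:H1→d9:-→d10:-→d11:-→d12:H1→d13:-→d14:H0 -> H0
  add 237.186.216.0/24 -> H2 at depth 24

== LOOKUPS ==
["H3","H0","H0","H2","H1","H3","H1","H1","H0","H1","H0","H1","H0"]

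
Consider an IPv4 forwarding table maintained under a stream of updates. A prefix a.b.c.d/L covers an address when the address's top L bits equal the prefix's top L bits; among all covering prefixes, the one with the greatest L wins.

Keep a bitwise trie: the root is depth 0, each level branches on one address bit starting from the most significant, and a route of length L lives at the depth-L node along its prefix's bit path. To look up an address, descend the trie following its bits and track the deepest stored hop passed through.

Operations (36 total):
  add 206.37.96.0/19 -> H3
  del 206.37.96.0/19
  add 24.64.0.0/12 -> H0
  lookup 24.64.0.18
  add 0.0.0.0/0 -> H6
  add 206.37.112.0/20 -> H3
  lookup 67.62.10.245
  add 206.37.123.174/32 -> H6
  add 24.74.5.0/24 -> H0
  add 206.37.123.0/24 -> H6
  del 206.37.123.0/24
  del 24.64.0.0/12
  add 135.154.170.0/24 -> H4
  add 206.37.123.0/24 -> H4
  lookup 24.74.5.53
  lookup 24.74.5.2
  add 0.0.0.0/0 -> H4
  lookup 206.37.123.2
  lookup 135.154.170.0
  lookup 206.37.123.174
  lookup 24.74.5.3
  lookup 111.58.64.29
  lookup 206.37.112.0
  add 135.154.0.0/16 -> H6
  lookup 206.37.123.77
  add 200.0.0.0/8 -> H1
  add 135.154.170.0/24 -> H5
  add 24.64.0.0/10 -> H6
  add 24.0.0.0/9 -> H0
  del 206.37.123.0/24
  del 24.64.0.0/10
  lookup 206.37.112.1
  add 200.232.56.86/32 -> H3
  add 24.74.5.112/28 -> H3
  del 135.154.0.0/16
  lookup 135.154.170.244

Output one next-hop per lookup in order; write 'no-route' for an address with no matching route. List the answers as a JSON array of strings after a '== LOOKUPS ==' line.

Apply in order:
  + 206.37.96.0/19 (H3) depth=19
  - 206.37.96.0/19 clear@19
  + 24.64.0.0/12 (H0) depth=12
  lookup 24.64.0.18: bits 000110000100 walk d0:-→d1:-→d2:-→d3:-→d4:-→d5:-→d6:-→d7:-→d8:-→d9:-→d10:-→d11:-→d12:H0 -> H0
  + 0.0.0.0/0 (H6) depth=0
  + 206.37.112.0/20 (H3) depth=20
  lookup 67.62.10.245: bits 0 walk d0:H6→d1:- -> H6
  + 206.37.123.174/32 (H6) depth=32
  + 24.74.5.0/24 (H0) depth=24
  + 206.37.123.0/24 (H6) depth=24
  - 206.37.123.0/24 clear@24
  - 24.64.0.0/12 clear@12
  + 135.154.170.0/24 (H4) depth=24
  + 206.37.123.0/24 (H4) depth=24
  lookup 24.74.5.53: bits 000110000100101000000101 walk d0:H6→d1:-→d2:-→d3:-→d4:-→d5:-→d6:-→d7:-→d8:-→d9:-→d10:-→d11:-→d12:-→d13:-→d14:-→d15:-→d16:-→d17:-→d18:-→d19:-→d20:-→d21:-→d22:-→d23:-→d24:H0 -> H0
  lookup 24.74.5.2: bits 000110000100101000000101 walk d0:H6→d1:-→d2:-→d3:-→d4:-→d5:-→d6:-→d7:-→d8:-→d9:-→d10:-→d11:-→d12:-→d13:-→d14:-→d15:-→d16:-→d17:-→d18:-→d19:-→d20:-→d21:-→d22:-→d23:-→d24:H0 -> H0
  + 0.0.0.0/0 (H4) depth=0
  lookup 206.37.123.2: bits 110011100010010101111011 walk d0:H4→d1:-→d2:-→d3:-→d4:-→d5:-→d6:-→d7:-→d8:-→d9:-→d10:-→d11:-→d12:-→d13:-→d14:-→d15:-→d16:-→d17:-→d18:-→d19:-→d20:H3→d21:-→d22:-→d23:-→d24:H4 -> H4
  lookup 135.154.170.0: bits 100001111001101010101010 walk d0:H4→d1:-→d2:-→d3:-→d4:-→d5:-→d6:-→d7:-→d8:-→d9:-→d10:-→d11:-→d12:-→d13:-→d14:-→d15:-→d16:-→d17:-→d18:-→d19:-→d20:-→d21:-→d22:-→d23:-→d24:H4 -> H4
  lookup 206.37.123.174: bits 11001110001001010111101110101110 walk d0:H4→d1:-→d2:-→d3:-→d4:-→d5:-→d6:-→d7:-→d8:-→d9:-→d10:-→d11:-→d12:-→d13:-→d14:-→d15:-→d16:-→d17:-→d18:-→d19:-→d20:H3→d21:-→d22:-→d23:-→d24:H4→d25:-→d26:-→d27:-→d28:-→d29:-→d30:-→d31:-→d32:H6 -> H6
  lookup 24.74.5.3: bits 000110000100101000000101 walk d0:H4→d1:-→d2:-→d3:-→d4:-→d5:-→d6:-→d7:-→d8:-→d9:-→d10:-→d11:-→d12:-→d13:-→d14:-→d15:-→d16:-→d17:-→d18:-→d19:-→d20:-→d21:-→d22:-→d23:-→d24:H0 -> H0
  lookup 111.58.64.29: bits 0 walk d0:H4→d1:- -> H4
  lookup 206.37.112.0: bits 11001110001001010111 walk d0:H4→d1:-→d2:-→d3:-→d4:-→d5:-→d6:-→d7:-→d8:-→d9:-→d10:-→d11:-→d12:-→d13:-→d14:-→d15:-→d16:-→d17:-→d18:-→d19:-→d20:H3 -> H3
  + 135.154.0.0/16 (H6) depth=16
  lookup 206.37.123.77: bits 110011100010010101111011 walk d0:H4→d1:-→d2:-→d3:-→d4:-→d5:-→d6:-→d7:-→d8:-→d9:-→d10:-→d11:-→d12:-→d13:-→d14:-→d15:-→d16:-→d17:-→d18:-→d19:-→d20:H3→d21:-→d22:-→d23:-→d24:H4 -> H4
  + 200.0.0.0/8 (H1) depth=8
  + 135.154.170.0/24 (H5) depth=24
  + 24.64.0.0/10 (H6) depth=10
  + 24.0.0.0/9 (H0) depth=9
  - 206.37.123.0/24 clear@24
  - 24.64.0.0/10 clear@10
  lookup 206.37.112.1: bits 11001110001001010111 walk d0:H4→d1:-→d2:-→d3:-→d4:-→d5:-→d6:-→d7:-→d8:-→d9:-→d10:-→d11:-→d12:-→d13:-→d14:-→d15:-→d16:-→d17:-→d18:-→d19:-→d20:H3 -> H3
  + 200.232.56.86/32 (H3) depth=32
  + 24.74.5.112/28 (H3) depth=28
  - 135.154.0.0/16 clear@16
  lookup 135.154.170.244: bits 100001111001101010101010 walk d0:H4→d1:-→d2:-→d3:-→d4:-→d5:-→d6:-→d7:-→d8:-→d9:-→d10:-→d11:-→d12:-→d13:-→d14:-→d15:-→d16:-→d17:-→d18:-→d19:-→d20:-→d21:-→d22:-→d23:-→d24:H5 -> H5

== LOOKUPS ==
["H0","H6","H0","H0","H4","H4","H6","H0","H4","H3","H4","H3","H5"]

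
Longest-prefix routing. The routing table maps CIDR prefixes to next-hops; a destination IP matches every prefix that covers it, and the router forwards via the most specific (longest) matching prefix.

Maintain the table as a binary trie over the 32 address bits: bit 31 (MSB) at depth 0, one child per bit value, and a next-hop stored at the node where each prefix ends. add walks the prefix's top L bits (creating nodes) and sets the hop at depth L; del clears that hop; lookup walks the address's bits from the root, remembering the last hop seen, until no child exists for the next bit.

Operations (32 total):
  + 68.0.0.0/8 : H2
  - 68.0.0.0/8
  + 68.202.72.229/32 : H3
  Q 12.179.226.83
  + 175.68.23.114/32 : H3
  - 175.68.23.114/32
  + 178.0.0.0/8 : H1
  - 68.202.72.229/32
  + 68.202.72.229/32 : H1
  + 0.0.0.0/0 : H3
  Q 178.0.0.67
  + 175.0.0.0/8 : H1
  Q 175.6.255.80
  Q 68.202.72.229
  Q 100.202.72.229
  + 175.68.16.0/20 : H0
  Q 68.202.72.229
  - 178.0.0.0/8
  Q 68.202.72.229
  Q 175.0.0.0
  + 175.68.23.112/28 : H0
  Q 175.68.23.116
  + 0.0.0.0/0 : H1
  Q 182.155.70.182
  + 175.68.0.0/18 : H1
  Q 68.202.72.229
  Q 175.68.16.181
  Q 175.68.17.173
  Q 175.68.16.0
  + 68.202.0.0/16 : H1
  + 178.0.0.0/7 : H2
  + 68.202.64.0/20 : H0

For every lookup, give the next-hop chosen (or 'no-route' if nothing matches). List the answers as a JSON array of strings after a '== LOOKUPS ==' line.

Process each operation:
  add 68.0.0.0/8 -> H2 at depth 8
  del 68.0.0.0/8 (clear depth 8)
  add 68.202.72.229/32 -> H3 at depth 32
  ? 12.179.226.83  path d0:-→d1:-  best=no-route
  add 175.68.23.114/32 -> H3 at depth 32
  del 175.68.23.114/32 (clear depth 32)
  add 178.0.0.0/8 -> H1 at depth 8
  del 68.202.72.229/32 (clear depth 32)
  add 68.202.72.229/32 -> H1 at depth 32
  add 0.0.0.0/0 -> H3 at depth 0
  ? 178.0.0.67  path d0:H3→d1:-→d2:-→d3:-→d4:-→d5:-→d6:-→d7:-→d8:H1  best=H1
  add 175.0.0.0/8 -> H1 at depth 8
  ? 175.6.255.80  path d0:H3→d1:-→d2:-→d3:-→d4:-→d5:-→d6:-→d7:-→d8:H1→d9:-  best=H1
  ? 68.202.72.229  path d0:H3→d1:-→d2:-→d3:-→d4:-→d5:-→d6:-→d7:-→d8:-→d9:-→d10:-→d11:-→d12:-→d13:-→d14:-→d15:-→d16:-→d17:-→d18:-→d19:-→d20:-→d21:-→d22:-→d23:-→d24:-→d25:-→d26:-→d27:-→d28:-→d29:-→d30:-→d31:-→d32:H1  best=H1
  ? 100.202.72.229  path d0:H3→d1:-→d2:-  best=H3
  add 175.68.16.0/20 -> H0 at depth 20
  ? 68.202.72.229  path d0:H3→d1:-→d2:-→d3:-→d4:-→d5:-→d6:-→d7:-→d8:-→d9:-→d10:-→d11:-→d12:-→d13:-→d14:-→d15:-→d16:-→d17:-→d18:-→d19:-→d20:-→d21:-→d22:-→d23:-→d24:-→d25:-→d26:-→d27:-→d28:-→d29:-→d30:-→d31:-→d32:H1  best=H1
  del 178.0.0.0/8 (clear depth 8)
  ? 68.202.72.229  path d0:H3→d1:-→d2:-→d3:-→d4:-→d5:-→d6:-→d7:-→d8:-→d9:-→d10:-→d11:-→d12:-→d13:-→d14:-→d15:-→d16:-→d17:-→d18:-→d19:-→d20:-→d21:-→d22:-→d23:-→d24:-→d25:-→d26:-→d27:-→d28:-→d29:-→d30:-→d31:-→d32:H1  best=H1
  ? 175.0.0.0  path d0:H3→d1:-→d2:-→d3:-→d4:-→d5:-→d6:-→d7:-→d8:H1→d9:-  best=H1
  add 175.68.23.112/28 -> H0 at depth 28
  ? 175.68.23.116  path d0:H3→d1:-→d2:-→d3:-→d4:-→d5:-→d6:-→d7:-→d8:H1→d9:-→d10:-→d11:-→d12:-→d13:-→d14:-→d15:-→d16:-→d17:-→d18:-→d19:-→d20:H0→d21:-→d22:-→d23:-→d24:-→d25:-→d26:-→d27:-→d28:H0→d29:-  best=H0
  add 0.0.0.0/0 -> H1 at depth 0
  ? 182.155.70.182  path d0:H1→d1:-→d2:-→d3:-→d4:-→d5:-  best=H1
  add 175.68.0.0/18 -> H1 at depth 18
  ? 68.202.72.229  path d0:H1→d1:-→d2:-→d3:-→d4:-→d5:-→d6:-→d7:-→d8:-→d9:-→d10:-→d11:-→d12:-→d13:-→d14:-→d15:-→d16:-→d17:-→d18:-→d19:-→d20:-→d21:-→d22:-→d23:-→d24:-→d25:-→d26:-→d27:-→d28:-→d29:-→d30:-→d31:-→d32:H1  best=H1
  ? 175.68.16.181  path d0:H1→d1:-→d2:-→d3:-→d4:-→d5:-→d6:-→d7:-→d8:H1→d9:-→d10:-→d11:-→d12:-→d13:-→d14:-→d15:-→d16:-→d17:-→d18:H1→d19:-→d20:H0→d21:-  best=H0
  ? 175.68.17.173  path d0:H1→d1:-→d2:-→d3:-→d4:-→d5:-→d6:-→d7:-→d8:H1→d9:-→d10:-→d11:-→d12:-→d13:-→d14:-→d15:-→d16:-→d17:-→d18:H1→d19:-→d20:H0→d21:-  best=H0
  ? 175.68.16.0  path d0:H1→d1:-→d2:-→d3:-→d4:-→d5:-→d6:-→d7:-→d8:H1→d9:-→d10:-→d11:-→d12:-→d13:-→d14:-→d15:-→d16:-→d17:-→d18:H1→d19:-→d20:H0→d21:-  best=H0
  add 68.202.0.0/16 -> H1 at depth 16
  add 178.0.0.0/7 -> H2 at depth 7
  add 68.202.64.0/20 -> H0 at depth 20

== LOOKUPS ==
["no-route","H1","H1","H1","H3","H1","H1","H1","H0","H1","H1","H0","H0","H0"]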